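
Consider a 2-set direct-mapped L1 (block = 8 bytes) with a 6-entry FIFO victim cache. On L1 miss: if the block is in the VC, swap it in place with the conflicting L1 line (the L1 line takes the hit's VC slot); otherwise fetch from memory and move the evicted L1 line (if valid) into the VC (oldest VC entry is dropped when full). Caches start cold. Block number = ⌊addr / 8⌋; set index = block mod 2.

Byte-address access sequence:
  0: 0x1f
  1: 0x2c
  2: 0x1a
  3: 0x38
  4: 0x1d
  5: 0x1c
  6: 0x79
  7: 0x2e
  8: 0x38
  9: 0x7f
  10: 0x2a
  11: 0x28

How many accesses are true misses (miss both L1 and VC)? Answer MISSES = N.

MISSES = 4

0: 0x1f (blk 3, set 1) → MISS  vc=[]
1: 0x2c (blk 5, set 1) → MISS  vc=[3]
2: 0x1a (blk 3, set 1) → VC-HIT  vc=[5]
3: 0x38 (blk 7, set 1) → MISS  vc=[5, 3]
4: 0x1d (blk 3, set 1) → VC-HIT  vc=[5, 7]
5: 0x1c (blk 3, set 1) → L1-HIT  vc=[5, 7]
6: 0x79 (blk 15, set 1) → MISS  vc=[5, 7, 3]
7: 0x2e (blk 5, set 1) → VC-HIT  vc=[15, 7, 3]
8: 0x38 (blk 7, set 1) → VC-HIT  vc=[15, 5, 3]
9: 0x7f (blk 15, set 1) → VC-HIT  vc=[7, 5, 3]
10: 0x2a (blk 5, set 1) → VC-HIT  vc=[7, 15, 3]
11: 0x28 (blk 5, set 1) → L1-HIT  vc=[7, 15, 3]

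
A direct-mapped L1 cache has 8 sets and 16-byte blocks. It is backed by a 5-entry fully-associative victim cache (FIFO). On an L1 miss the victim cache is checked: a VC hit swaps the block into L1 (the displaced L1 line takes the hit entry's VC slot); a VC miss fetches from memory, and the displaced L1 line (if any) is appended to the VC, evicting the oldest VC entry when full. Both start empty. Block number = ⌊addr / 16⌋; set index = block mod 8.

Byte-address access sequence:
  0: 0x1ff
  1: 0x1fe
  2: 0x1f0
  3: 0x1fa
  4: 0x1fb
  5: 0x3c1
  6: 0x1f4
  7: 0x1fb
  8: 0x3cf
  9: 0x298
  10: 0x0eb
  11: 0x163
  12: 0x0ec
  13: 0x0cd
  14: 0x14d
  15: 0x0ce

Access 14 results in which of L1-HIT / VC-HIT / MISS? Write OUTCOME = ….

OUTCOME = MISS

#0 0x1ff→b31/s7 MISS; vc=[]
#1 0x1fe→b31/s7 L1-HIT; vc=[]
#2 0x1f0→b31/s7 L1-HIT; vc=[]
#3 0x1fa→b31/s7 L1-HIT; vc=[]
#4 0x1fb→b31/s7 L1-HIT; vc=[]
#5 0x3c1→b60/s4 MISS; vc=[]
#6 0x1f4→b31/s7 L1-HIT; vc=[]
#7 0x1fb→b31/s7 L1-HIT; vc=[]
#8 0x3cf→b60/s4 L1-HIT; vc=[]
#9 0x298→b41/s1 MISS; vc=[]
#10 0xeb→b14/s6 MISS; vc=[]
#11 0x163→b22/s6 MISS; vc=[14]
#12 0xec→b14/s6 VC-HIT; vc=[22]
#13 0xcd→b12/s4 MISS; vc=[22,60]
#14 0x14d→b20/s4 MISS; vc=[22,60,12]
#15 0xce→b12/s4 VC-HIT; vc=[22,60,20]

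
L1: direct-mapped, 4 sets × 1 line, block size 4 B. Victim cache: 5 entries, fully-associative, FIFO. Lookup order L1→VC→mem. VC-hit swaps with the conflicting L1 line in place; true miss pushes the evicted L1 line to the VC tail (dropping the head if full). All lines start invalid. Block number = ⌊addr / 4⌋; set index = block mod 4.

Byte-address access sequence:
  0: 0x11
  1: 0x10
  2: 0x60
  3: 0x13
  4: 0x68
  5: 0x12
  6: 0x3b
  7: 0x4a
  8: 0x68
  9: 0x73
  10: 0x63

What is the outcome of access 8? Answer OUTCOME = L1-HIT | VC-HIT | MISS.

0: 0x11 (blk 4, set 0) → MISS  vc=[]
1: 0x10 (blk 4, set 0) → L1-HIT  vc=[]
2: 0x60 (blk 24, set 0) → MISS  vc=[4]
3: 0x13 (blk 4, set 0) → VC-HIT  vc=[24]
4: 0x68 (blk 26, set 2) → MISS  vc=[24]
5: 0x12 (blk 4, set 0) → L1-HIT  vc=[24]
6: 0x3b (blk 14, set 2) → MISS  vc=[24, 26]
7: 0x4a (blk 18, set 2) → MISS  vc=[24, 26, 14]
8: 0x68 (blk 26, set 2) → VC-HIT  vc=[24, 18, 14]
9: 0x73 (blk 28, set 0) → MISS  vc=[24, 18, 14, 4]
10: 0x63 (blk 24, set 0) → VC-HIT  vc=[28, 18, 14, 4]

OUTCOME = VC-HIT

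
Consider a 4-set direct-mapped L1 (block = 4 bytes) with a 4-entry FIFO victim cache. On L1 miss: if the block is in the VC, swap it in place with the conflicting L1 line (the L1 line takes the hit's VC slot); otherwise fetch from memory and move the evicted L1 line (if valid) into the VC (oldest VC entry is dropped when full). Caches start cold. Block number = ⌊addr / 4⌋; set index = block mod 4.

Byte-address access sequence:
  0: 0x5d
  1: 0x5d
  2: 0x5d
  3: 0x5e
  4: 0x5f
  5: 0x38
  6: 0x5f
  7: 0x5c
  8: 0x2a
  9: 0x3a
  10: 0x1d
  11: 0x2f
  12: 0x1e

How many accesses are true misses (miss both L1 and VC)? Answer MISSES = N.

  [0] addr=0x5d blk=23 s=3: MISS | VC []
  [1] addr=0x5d blk=23 s=3: L1-HIT | VC []
  [2] addr=0x5d blk=23 s=3: L1-HIT | VC []
  [3] addr=0x5e blk=23 s=3: L1-HIT | VC []
  [4] addr=0x5f blk=23 s=3: L1-HIT | VC []
  [5] addr=0x38 blk=14 s=2: MISS | VC []
  [6] addr=0x5f blk=23 s=3: L1-HIT | VC []
  [7] addr=0x5c blk=23 s=3: L1-HIT | VC []
  [8] addr=0x2a blk=10 s=2: MISS | VC [14]
  [9] addr=0x3a blk=14 s=2: VC-HIT | VC [10]
  [10] addr=0x1d blk=7 s=3: MISS | VC [10, 23]
  [11] addr=0x2f blk=11 s=3: MISS | VC [10, 23, 7]
  [12] addr=0x1e blk=7 s=3: VC-HIT | VC [10, 23, 11]

MISSES = 5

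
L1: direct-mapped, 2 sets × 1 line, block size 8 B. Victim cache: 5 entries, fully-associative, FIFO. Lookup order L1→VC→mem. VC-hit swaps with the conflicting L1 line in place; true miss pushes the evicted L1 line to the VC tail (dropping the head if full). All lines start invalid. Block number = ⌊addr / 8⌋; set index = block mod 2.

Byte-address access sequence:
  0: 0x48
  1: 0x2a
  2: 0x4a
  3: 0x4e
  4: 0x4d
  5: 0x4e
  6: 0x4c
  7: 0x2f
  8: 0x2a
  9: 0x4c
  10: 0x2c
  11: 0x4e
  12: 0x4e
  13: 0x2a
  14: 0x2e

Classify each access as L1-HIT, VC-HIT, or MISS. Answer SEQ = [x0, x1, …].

#0 0x48→b9/s1 MISS; vc=[]
#1 0x2a→b5/s1 MISS; vc=[9]
#2 0x4a→b9/s1 VC-HIT; vc=[5]
#3 0x4e→b9/s1 L1-HIT; vc=[5]
#4 0x4d→b9/s1 L1-HIT; vc=[5]
#5 0x4e→b9/s1 L1-HIT; vc=[5]
#6 0x4c→b9/s1 L1-HIT; vc=[5]
#7 0x2f→b5/s1 VC-HIT; vc=[9]
#8 0x2a→b5/s1 L1-HIT; vc=[9]
#9 0x4c→b9/s1 VC-HIT; vc=[5]
#10 0x2c→b5/s1 VC-HIT; vc=[9]
#11 0x4e→b9/s1 VC-HIT; vc=[5]
#12 0x4e→b9/s1 L1-HIT; vc=[5]
#13 0x2a→b5/s1 VC-HIT; vc=[9]
#14 0x2e→b5/s1 L1-HIT; vc=[9]

SEQ = [MISS, MISS, VC-HIT, L1-HIT, L1-HIT, L1-HIT, L1-HIT, VC-HIT, L1-HIT, VC-HIT, VC-HIT, VC-HIT, L1-HIT, VC-HIT, L1-HIT]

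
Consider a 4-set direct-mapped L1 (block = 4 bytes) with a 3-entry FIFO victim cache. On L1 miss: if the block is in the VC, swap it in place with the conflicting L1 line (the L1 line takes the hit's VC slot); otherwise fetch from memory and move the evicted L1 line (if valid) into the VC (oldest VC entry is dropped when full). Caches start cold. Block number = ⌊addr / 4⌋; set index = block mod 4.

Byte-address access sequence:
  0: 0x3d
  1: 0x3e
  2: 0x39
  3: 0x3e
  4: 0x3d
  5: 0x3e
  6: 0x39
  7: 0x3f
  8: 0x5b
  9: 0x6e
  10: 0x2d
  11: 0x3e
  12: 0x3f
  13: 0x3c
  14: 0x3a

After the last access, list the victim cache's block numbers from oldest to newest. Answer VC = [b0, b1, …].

#0 0x3d→b15/s3 MISS; vc=[]
#1 0x3e→b15/s3 L1-HIT; vc=[]
#2 0x39→b14/s2 MISS; vc=[]
#3 0x3e→b15/s3 L1-HIT; vc=[]
#4 0x3d→b15/s3 L1-HIT; vc=[]
#5 0x3e→b15/s3 L1-HIT; vc=[]
#6 0x39→b14/s2 L1-HIT; vc=[]
#7 0x3f→b15/s3 L1-HIT; vc=[]
#8 0x5b→b22/s2 MISS; vc=[14]
#9 0x6e→b27/s3 MISS; vc=[14,15]
#10 0x2d→b11/s3 MISS; vc=[14,15,27]
#11 0x3e→b15/s3 VC-HIT; vc=[14,11,27]
#12 0x3f→b15/s3 L1-HIT; vc=[14,11,27]
#13 0x3c→b15/s3 L1-HIT; vc=[14,11,27]
#14 0x3a→b14/s2 VC-HIT; vc=[22,11,27]

VC = [22, 11, 27]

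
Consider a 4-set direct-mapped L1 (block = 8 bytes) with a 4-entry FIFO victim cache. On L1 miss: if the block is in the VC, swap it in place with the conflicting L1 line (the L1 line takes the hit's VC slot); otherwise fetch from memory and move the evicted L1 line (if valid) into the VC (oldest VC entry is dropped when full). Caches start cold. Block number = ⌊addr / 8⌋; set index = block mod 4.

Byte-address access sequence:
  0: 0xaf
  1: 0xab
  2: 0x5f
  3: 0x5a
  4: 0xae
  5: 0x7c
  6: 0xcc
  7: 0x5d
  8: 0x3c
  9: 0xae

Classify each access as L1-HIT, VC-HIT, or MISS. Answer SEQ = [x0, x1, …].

SEQ = [MISS, L1-HIT, MISS, L1-HIT, L1-HIT, MISS, MISS, VC-HIT, MISS, VC-HIT]

#0 0xaf→b21/s1 MISS; vc=[]
#1 0xab→b21/s1 L1-HIT; vc=[]
#2 0x5f→b11/s3 MISS; vc=[]
#3 0x5a→b11/s3 L1-HIT; vc=[]
#4 0xae→b21/s1 L1-HIT; vc=[]
#5 0x7c→b15/s3 MISS; vc=[11]
#6 0xcc→b25/s1 MISS; vc=[11,21]
#7 0x5d→b11/s3 VC-HIT; vc=[15,21]
#8 0x3c→b7/s3 MISS; vc=[15,21,11]
#9 0xae→b21/s1 VC-HIT; vc=[15,25,11]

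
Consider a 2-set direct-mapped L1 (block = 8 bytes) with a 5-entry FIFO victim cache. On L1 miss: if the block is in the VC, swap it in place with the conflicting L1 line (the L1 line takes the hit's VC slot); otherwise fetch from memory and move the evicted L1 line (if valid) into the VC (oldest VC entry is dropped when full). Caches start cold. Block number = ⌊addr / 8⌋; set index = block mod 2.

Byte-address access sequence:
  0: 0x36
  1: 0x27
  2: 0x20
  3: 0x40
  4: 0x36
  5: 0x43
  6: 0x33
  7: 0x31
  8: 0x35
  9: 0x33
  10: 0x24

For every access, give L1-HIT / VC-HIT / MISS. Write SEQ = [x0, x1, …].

SEQ = [MISS, MISS, L1-HIT, MISS, VC-HIT, VC-HIT, VC-HIT, L1-HIT, L1-HIT, L1-HIT, VC-HIT]

#0 0x36→b6/s0 MISS; vc=[]
#1 0x27→b4/s0 MISS; vc=[6]
#2 0x20→b4/s0 L1-HIT; vc=[6]
#3 0x40→b8/s0 MISS; vc=[6,4]
#4 0x36→b6/s0 VC-HIT; vc=[8,4]
#5 0x43→b8/s0 VC-HIT; vc=[6,4]
#6 0x33→b6/s0 VC-HIT; vc=[8,4]
#7 0x31→b6/s0 L1-HIT; vc=[8,4]
#8 0x35→b6/s0 L1-HIT; vc=[8,4]
#9 0x33→b6/s0 L1-HIT; vc=[8,4]
#10 0x24→b4/s0 VC-HIT; vc=[8,6]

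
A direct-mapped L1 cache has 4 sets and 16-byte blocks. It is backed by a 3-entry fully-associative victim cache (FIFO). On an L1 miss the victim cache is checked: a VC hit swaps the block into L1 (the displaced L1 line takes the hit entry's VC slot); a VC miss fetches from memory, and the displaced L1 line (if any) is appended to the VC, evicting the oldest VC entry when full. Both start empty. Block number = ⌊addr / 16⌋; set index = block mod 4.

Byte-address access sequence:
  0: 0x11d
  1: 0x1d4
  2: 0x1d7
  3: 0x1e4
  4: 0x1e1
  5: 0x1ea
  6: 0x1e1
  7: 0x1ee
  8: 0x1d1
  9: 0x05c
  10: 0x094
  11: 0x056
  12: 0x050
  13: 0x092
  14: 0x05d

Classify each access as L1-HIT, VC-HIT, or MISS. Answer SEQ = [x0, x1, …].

#0 0x11d→b17/s1 MISS; vc=[]
#1 0x1d4→b29/s1 MISS; vc=[17]
#2 0x1d7→b29/s1 L1-HIT; vc=[17]
#3 0x1e4→b30/s2 MISS; vc=[17]
#4 0x1e1→b30/s2 L1-HIT; vc=[17]
#5 0x1ea→b30/s2 L1-HIT; vc=[17]
#6 0x1e1→b30/s2 L1-HIT; vc=[17]
#7 0x1ee→b30/s2 L1-HIT; vc=[17]
#8 0x1d1→b29/s1 L1-HIT; vc=[17]
#9 0x5c→b5/s1 MISS; vc=[17,29]
#10 0x94→b9/s1 MISS; vc=[17,29,5]
#11 0x56→b5/s1 VC-HIT; vc=[17,29,9]
#12 0x50→b5/s1 L1-HIT; vc=[17,29,9]
#13 0x92→b9/s1 VC-HIT; vc=[17,29,5]
#14 0x5d→b5/s1 VC-HIT; vc=[17,29,9]

SEQ = [MISS, MISS, L1-HIT, MISS, L1-HIT, L1-HIT, L1-HIT, L1-HIT, L1-HIT, MISS, MISS, VC-HIT, L1-HIT, VC-HIT, VC-HIT]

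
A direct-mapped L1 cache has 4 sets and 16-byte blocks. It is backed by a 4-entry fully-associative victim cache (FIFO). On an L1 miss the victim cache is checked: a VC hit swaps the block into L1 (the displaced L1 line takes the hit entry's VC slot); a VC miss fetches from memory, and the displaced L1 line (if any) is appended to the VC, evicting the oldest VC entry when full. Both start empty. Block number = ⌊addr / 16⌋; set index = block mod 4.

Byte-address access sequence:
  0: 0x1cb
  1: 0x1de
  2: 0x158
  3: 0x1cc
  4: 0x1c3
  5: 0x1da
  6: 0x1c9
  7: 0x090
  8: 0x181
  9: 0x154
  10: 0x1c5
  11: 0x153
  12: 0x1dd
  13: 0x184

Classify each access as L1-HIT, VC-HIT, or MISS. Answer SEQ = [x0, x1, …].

  [0] addr=0x1cb blk=28 s=0: MISS | VC []
  [1] addr=0x1de blk=29 s=1: MISS | VC []
  [2] addr=0x158 blk=21 s=1: MISS | VC [29]
  [3] addr=0x1cc blk=28 s=0: L1-HIT | VC [29]
  [4] addr=0x1c3 blk=28 s=0: L1-HIT | VC [29]
  [5] addr=0x1da blk=29 s=1: VC-HIT | VC [21]
  [6] addr=0x1c9 blk=28 s=0: L1-HIT | VC [21]
  [7] addr=0x90 blk=9 s=1: MISS | VC [21, 29]
  [8] addr=0x181 blk=24 s=0: MISS | VC [21, 29, 28]
  [9] addr=0x154 blk=21 s=1: VC-HIT | VC [9, 29, 28]
  [10] addr=0x1c5 blk=28 s=0: VC-HIT | VC [9, 29, 24]
  [11] addr=0x153 blk=21 s=1: L1-HIT | VC [9, 29, 24]
  [12] addr=0x1dd blk=29 s=1: VC-HIT | VC [9, 21, 24]
  [13] addr=0x184 blk=24 s=0: VC-HIT | VC [9, 21, 28]

SEQ = [MISS, MISS, MISS, L1-HIT, L1-HIT, VC-HIT, L1-HIT, MISS, MISS, VC-HIT, VC-HIT, L1-HIT, VC-HIT, VC-HIT]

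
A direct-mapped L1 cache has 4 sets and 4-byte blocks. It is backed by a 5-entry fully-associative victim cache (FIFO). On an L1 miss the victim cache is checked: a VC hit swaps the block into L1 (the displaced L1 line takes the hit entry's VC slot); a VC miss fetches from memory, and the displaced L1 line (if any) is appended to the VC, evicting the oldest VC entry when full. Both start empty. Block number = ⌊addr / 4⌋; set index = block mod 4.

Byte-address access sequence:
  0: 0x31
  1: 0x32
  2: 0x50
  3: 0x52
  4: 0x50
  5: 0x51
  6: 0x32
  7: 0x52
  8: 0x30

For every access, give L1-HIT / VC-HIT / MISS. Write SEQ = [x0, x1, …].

SEQ = [MISS, L1-HIT, MISS, L1-HIT, L1-HIT, L1-HIT, VC-HIT, VC-HIT, VC-HIT]

0: 0x31 (blk 12, set 0) → MISS  vc=[]
1: 0x32 (blk 12, set 0) → L1-HIT  vc=[]
2: 0x50 (blk 20, set 0) → MISS  vc=[12]
3: 0x52 (blk 20, set 0) → L1-HIT  vc=[12]
4: 0x50 (blk 20, set 0) → L1-HIT  vc=[12]
5: 0x51 (blk 20, set 0) → L1-HIT  vc=[12]
6: 0x32 (blk 12, set 0) → VC-HIT  vc=[20]
7: 0x52 (blk 20, set 0) → VC-HIT  vc=[12]
8: 0x30 (blk 12, set 0) → VC-HIT  vc=[20]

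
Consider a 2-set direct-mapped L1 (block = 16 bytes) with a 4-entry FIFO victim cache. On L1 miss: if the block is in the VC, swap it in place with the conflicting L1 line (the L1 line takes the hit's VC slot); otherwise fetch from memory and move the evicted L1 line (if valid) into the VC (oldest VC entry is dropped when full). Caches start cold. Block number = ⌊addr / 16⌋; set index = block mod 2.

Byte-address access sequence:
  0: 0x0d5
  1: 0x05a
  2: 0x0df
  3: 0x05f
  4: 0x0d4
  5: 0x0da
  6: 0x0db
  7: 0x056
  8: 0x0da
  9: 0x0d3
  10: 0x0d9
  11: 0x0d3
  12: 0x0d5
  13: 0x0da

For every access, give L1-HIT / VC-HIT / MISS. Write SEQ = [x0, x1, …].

SEQ = [MISS, MISS, VC-HIT, VC-HIT, VC-HIT, L1-HIT, L1-HIT, VC-HIT, VC-HIT, L1-HIT, L1-HIT, L1-HIT, L1-HIT, L1-HIT]

#0 0xd5→b13/s1 MISS; vc=[]
#1 0x5a→b5/s1 MISS; vc=[13]
#2 0xdf→b13/s1 VC-HIT; vc=[5]
#3 0x5f→b5/s1 VC-HIT; vc=[13]
#4 0xd4→b13/s1 VC-HIT; vc=[5]
#5 0xda→b13/s1 L1-HIT; vc=[5]
#6 0xdb→b13/s1 L1-HIT; vc=[5]
#7 0x56→b5/s1 VC-HIT; vc=[13]
#8 0xda→b13/s1 VC-HIT; vc=[5]
#9 0xd3→b13/s1 L1-HIT; vc=[5]
#10 0xd9→b13/s1 L1-HIT; vc=[5]
#11 0xd3→b13/s1 L1-HIT; vc=[5]
#12 0xd5→b13/s1 L1-HIT; vc=[5]
#13 0xda→b13/s1 L1-HIT; vc=[5]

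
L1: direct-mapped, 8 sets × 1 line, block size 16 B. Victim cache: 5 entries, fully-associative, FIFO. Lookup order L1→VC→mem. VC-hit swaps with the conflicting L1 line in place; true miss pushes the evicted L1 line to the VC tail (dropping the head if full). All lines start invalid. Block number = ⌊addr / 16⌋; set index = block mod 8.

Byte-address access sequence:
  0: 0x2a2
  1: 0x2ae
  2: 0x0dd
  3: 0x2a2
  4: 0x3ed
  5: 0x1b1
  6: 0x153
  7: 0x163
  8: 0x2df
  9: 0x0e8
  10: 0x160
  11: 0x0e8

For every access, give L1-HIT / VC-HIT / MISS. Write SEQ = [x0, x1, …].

  [0] addr=0x2a2 blk=42 s=2: MISS | VC []
  [1] addr=0x2ae blk=42 s=2: L1-HIT | VC []
  [2] addr=0xdd blk=13 s=5: MISS | VC []
  [3] addr=0x2a2 blk=42 s=2: L1-HIT | VC []
  [4] addr=0x3ed blk=62 s=6: MISS | VC []
  [5] addr=0x1b1 blk=27 s=3: MISS | VC []
  [6] addr=0x153 blk=21 s=5: MISS | VC [13]
  [7] addr=0x163 blk=22 s=6: MISS | VC [13, 62]
  [8] addr=0x2df blk=45 s=5: MISS | VC [13, 62, 21]
  [9] addr=0xe8 blk=14 s=6: MISS | VC [13, 62, 21, 22]
  [10] addr=0x160 blk=22 s=6: VC-HIT | VC [13, 62, 21, 14]
  [11] addr=0xe8 blk=14 s=6: VC-HIT | VC [13, 62, 21, 22]

SEQ = [MISS, L1-HIT, MISS, L1-HIT, MISS, MISS, MISS, MISS, MISS, MISS, VC-HIT, VC-HIT]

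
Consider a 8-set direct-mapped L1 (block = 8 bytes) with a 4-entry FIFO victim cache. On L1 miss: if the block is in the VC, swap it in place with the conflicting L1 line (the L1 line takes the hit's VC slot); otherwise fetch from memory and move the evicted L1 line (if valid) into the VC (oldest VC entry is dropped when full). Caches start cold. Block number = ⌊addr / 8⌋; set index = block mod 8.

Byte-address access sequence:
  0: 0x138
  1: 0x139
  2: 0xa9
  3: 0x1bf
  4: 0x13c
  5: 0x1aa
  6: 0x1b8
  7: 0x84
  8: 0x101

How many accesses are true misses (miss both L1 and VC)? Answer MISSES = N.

#0 0x138→b39/s7 MISS; vc=[]
#1 0x139→b39/s7 L1-HIT; vc=[]
#2 0xa9→b21/s5 MISS; vc=[]
#3 0x1bf→b55/s7 MISS; vc=[39]
#4 0x13c→b39/s7 VC-HIT; vc=[55]
#5 0x1aa→b53/s5 MISS; vc=[55,21]
#6 0x1b8→b55/s7 VC-HIT; vc=[39,21]
#7 0x84→b16/s0 MISS; vc=[39,21]
#8 0x101→b32/s0 MISS; vc=[39,21,16]

MISSES = 6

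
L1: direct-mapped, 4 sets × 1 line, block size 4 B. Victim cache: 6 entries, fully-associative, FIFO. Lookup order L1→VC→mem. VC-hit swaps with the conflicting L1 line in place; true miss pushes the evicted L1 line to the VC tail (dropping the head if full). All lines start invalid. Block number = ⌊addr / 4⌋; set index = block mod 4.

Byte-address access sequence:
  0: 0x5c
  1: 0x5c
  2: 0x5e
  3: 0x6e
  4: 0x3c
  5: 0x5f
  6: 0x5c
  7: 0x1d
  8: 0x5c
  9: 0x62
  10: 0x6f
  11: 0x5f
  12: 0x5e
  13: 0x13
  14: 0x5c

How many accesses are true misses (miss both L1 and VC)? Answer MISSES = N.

0: 0x5c (blk 23, set 3) → MISS  vc=[]
1: 0x5c (blk 23, set 3) → L1-HIT  vc=[]
2: 0x5e (blk 23, set 3) → L1-HIT  vc=[]
3: 0x6e (blk 27, set 3) → MISS  vc=[23]
4: 0x3c (blk 15, set 3) → MISS  vc=[23, 27]
5: 0x5f (blk 23, set 3) → VC-HIT  vc=[15, 27]
6: 0x5c (blk 23, set 3) → L1-HIT  vc=[15, 27]
7: 0x1d (blk 7, set 3) → MISS  vc=[15, 27, 23]
8: 0x5c (blk 23, set 3) → VC-HIT  vc=[15, 27, 7]
9: 0x62 (blk 24, set 0) → MISS  vc=[15, 27, 7]
10: 0x6f (blk 27, set 3) → VC-HIT  vc=[15, 23, 7]
11: 0x5f (blk 23, set 3) → VC-HIT  vc=[15, 27, 7]
12: 0x5e (blk 23, set 3) → L1-HIT  vc=[15, 27, 7]
13: 0x13 (blk 4, set 0) → MISS  vc=[15, 27, 7, 24]
14: 0x5c (blk 23, set 3) → L1-HIT  vc=[15, 27, 7, 24]

MISSES = 6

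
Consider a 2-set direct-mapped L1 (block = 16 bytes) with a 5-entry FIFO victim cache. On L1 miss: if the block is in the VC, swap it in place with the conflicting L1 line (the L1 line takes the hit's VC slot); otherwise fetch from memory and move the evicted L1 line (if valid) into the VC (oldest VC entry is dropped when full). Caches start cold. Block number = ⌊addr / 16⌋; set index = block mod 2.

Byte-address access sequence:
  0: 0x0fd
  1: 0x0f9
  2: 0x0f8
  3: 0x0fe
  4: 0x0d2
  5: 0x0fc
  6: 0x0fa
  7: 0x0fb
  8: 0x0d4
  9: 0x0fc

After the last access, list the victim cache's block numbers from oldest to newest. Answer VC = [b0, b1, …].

0: 0xfd (blk 15, set 1) → MISS  vc=[]
1: 0xf9 (blk 15, set 1) → L1-HIT  vc=[]
2: 0xf8 (blk 15, set 1) → L1-HIT  vc=[]
3: 0xfe (blk 15, set 1) → L1-HIT  vc=[]
4: 0xd2 (blk 13, set 1) → MISS  vc=[15]
5: 0xfc (blk 15, set 1) → VC-HIT  vc=[13]
6: 0xfa (blk 15, set 1) → L1-HIT  vc=[13]
7: 0xfb (blk 15, set 1) → L1-HIT  vc=[13]
8: 0xd4 (blk 13, set 1) → VC-HIT  vc=[15]
9: 0xfc (blk 15, set 1) → VC-HIT  vc=[13]

VC = [13]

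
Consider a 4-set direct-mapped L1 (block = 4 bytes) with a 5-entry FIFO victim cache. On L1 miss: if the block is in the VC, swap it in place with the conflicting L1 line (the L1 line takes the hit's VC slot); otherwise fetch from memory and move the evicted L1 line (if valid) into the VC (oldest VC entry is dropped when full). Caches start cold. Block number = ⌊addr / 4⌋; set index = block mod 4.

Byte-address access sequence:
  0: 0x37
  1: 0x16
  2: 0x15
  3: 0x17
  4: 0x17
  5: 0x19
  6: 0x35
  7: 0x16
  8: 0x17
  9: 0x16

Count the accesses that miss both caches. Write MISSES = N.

  [0] addr=0x37 blk=13 s=1: MISS | VC []
  [1] addr=0x16 blk=5 s=1: MISS | VC [13]
  [2] addr=0x15 blk=5 s=1: L1-HIT | VC [13]
  [3] addr=0x17 blk=5 s=1: L1-HIT | VC [13]
  [4] addr=0x17 blk=5 s=1: L1-HIT | VC [13]
  [5] addr=0x19 blk=6 s=2: MISS | VC [13]
  [6] addr=0x35 blk=13 s=1: VC-HIT | VC [5]
  [7] addr=0x16 blk=5 s=1: VC-HIT | VC [13]
  [8] addr=0x17 blk=5 s=1: L1-HIT | VC [13]
  [9] addr=0x16 blk=5 s=1: L1-HIT | VC [13]

MISSES = 3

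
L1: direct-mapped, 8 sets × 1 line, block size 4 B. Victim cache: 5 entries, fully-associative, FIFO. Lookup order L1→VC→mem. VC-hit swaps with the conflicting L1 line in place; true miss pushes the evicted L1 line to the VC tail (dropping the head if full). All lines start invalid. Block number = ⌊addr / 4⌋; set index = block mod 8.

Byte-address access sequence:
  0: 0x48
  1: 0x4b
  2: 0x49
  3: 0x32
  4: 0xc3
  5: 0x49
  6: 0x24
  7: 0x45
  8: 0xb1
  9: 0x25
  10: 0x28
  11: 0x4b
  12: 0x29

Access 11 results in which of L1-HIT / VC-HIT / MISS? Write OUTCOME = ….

#0 0x48→b18/s2 MISS; vc=[]
#1 0x4b→b18/s2 L1-HIT; vc=[]
#2 0x49→b18/s2 L1-HIT; vc=[]
#3 0x32→b12/s4 MISS; vc=[]
#4 0xc3→b48/s0 MISS; vc=[]
#5 0x49→b18/s2 L1-HIT; vc=[]
#6 0x24→b9/s1 MISS; vc=[]
#7 0x45→b17/s1 MISS; vc=[9]
#8 0xb1→b44/s4 MISS; vc=[9,12]
#9 0x25→b9/s1 VC-HIT; vc=[17,12]
#10 0x28→b10/s2 MISS; vc=[17,12,18]
#11 0x4b→b18/s2 VC-HIT; vc=[17,12,10]
#12 0x29→b10/s2 VC-HIT; vc=[17,12,18]

OUTCOME = VC-HIT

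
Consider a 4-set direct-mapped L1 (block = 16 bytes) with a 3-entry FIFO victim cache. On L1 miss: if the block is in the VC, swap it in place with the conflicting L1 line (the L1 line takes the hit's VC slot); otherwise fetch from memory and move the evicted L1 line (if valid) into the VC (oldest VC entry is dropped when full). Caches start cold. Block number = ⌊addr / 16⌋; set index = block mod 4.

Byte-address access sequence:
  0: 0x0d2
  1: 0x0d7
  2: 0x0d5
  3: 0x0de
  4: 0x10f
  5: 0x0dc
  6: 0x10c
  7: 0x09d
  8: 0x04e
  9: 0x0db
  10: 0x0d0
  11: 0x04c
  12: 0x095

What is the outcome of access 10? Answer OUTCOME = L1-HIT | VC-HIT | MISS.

OUTCOME = L1-HIT

0: 0xd2 (blk 13, set 1) → MISS  vc=[]
1: 0xd7 (blk 13, set 1) → L1-HIT  vc=[]
2: 0xd5 (blk 13, set 1) → L1-HIT  vc=[]
3: 0xde (blk 13, set 1) → L1-HIT  vc=[]
4: 0x10f (blk 16, set 0) → MISS  vc=[]
5: 0xdc (blk 13, set 1) → L1-HIT  vc=[]
6: 0x10c (blk 16, set 0) → L1-HIT  vc=[]
7: 0x9d (blk 9, set 1) → MISS  vc=[13]
8: 0x4e (blk 4, set 0) → MISS  vc=[13, 16]
9: 0xdb (blk 13, set 1) → VC-HIT  vc=[9, 16]
10: 0xd0 (blk 13, set 1) → L1-HIT  vc=[9, 16]
11: 0x4c (blk 4, set 0) → L1-HIT  vc=[9, 16]
12: 0x95 (blk 9, set 1) → VC-HIT  vc=[13, 16]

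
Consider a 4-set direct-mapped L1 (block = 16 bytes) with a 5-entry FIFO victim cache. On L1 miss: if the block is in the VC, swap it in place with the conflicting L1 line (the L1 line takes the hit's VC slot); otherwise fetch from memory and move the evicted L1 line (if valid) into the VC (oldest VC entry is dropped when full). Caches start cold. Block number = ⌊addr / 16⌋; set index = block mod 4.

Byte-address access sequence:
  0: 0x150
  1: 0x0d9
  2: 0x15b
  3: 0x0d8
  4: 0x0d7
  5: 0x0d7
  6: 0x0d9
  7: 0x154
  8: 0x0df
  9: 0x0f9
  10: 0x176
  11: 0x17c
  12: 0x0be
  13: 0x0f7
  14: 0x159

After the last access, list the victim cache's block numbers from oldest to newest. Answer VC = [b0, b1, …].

VC = [13, 11, 23]

#0 0x150→b21/s1 MISS; vc=[]
#1 0xd9→b13/s1 MISS; vc=[21]
#2 0x15b→b21/s1 VC-HIT; vc=[13]
#3 0xd8→b13/s1 VC-HIT; vc=[21]
#4 0xd7→b13/s1 L1-HIT; vc=[21]
#5 0xd7→b13/s1 L1-HIT; vc=[21]
#6 0xd9→b13/s1 L1-HIT; vc=[21]
#7 0x154→b21/s1 VC-HIT; vc=[13]
#8 0xdf→b13/s1 VC-HIT; vc=[21]
#9 0xf9→b15/s3 MISS; vc=[21]
#10 0x176→b23/s3 MISS; vc=[21,15]
#11 0x17c→b23/s3 L1-HIT; vc=[21,15]
#12 0xbe→b11/s3 MISS; vc=[21,15,23]
#13 0xf7→b15/s3 VC-HIT; vc=[21,11,23]
#14 0x159→b21/s1 VC-HIT; vc=[13,11,23]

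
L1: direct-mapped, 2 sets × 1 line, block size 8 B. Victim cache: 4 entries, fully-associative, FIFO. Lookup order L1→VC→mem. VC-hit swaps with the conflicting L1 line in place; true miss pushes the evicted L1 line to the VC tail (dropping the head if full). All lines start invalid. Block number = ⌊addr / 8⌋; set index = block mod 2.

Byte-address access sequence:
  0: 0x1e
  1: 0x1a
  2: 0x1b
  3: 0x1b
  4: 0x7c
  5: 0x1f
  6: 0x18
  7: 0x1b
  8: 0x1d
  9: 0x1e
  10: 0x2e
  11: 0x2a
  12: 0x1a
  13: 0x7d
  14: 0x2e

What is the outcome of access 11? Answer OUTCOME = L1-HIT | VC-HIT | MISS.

0: 0x1e (blk 3, set 1) → MISS  vc=[]
1: 0x1a (blk 3, set 1) → L1-HIT  vc=[]
2: 0x1b (blk 3, set 1) → L1-HIT  vc=[]
3: 0x1b (blk 3, set 1) → L1-HIT  vc=[]
4: 0x7c (blk 15, set 1) → MISS  vc=[3]
5: 0x1f (blk 3, set 1) → VC-HIT  vc=[15]
6: 0x18 (blk 3, set 1) → L1-HIT  vc=[15]
7: 0x1b (blk 3, set 1) → L1-HIT  vc=[15]
8: 0x1d (blk 3, set 1) → L1-HIT  vc=[15]
9: 0x1e (blk 3, set 1) → L1-HIT  vc=[15]
10: 0x2e (blk 5, set 1) → MISS  vc=[15, 3]
11: 0x2a (blk 5, set 1) → L1-HIT  vc=[15, 3]
12: 0x1a (blk 3, set 1) → VC-HIT  vc=[15, 5]
13: 0x7d (blk 15, set 1) → VC-HIT  vc=[3, 5]
14: 0x2e (blk 5, set 1) → VC-HIT  vc=[3, 15]

OUTCOME = L1-HIT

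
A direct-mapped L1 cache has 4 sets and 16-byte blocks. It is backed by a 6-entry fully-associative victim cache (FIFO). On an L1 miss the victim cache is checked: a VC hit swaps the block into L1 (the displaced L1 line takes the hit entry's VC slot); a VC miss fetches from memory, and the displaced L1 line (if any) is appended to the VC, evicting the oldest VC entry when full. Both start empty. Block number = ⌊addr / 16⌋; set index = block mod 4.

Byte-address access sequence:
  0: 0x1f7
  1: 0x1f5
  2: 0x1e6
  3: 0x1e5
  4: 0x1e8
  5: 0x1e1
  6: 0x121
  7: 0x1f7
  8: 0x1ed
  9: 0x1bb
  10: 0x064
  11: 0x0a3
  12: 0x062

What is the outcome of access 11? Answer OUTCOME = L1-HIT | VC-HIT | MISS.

OUTCOME = MISS

0: 0x1f7 (blk 31, set 3) → MISS  vc=[]
1: 0x1f5 (blk 31, set 3) → L1-HIT  vc=[]
2: 0x1e6 (blk 30, set 2) → MISS  vc=[]
3: 0x1e5 (blk 30, set 2) → L1-HIT  vc=[]
4: 0x1e8 (blk 30, set 2) → L1-HIT  vc=[]
5: 0x1e1 (blk 30, set 2) → L1-HIT  vc=[]
6: 0x121 (blk 18, set 2) → MISS  vc=[30]
7: 0x1f7 (blk 31, set 3) → L1-HIT  vc=[30]
8: 0x1ed (blk 30, set 2) → VC-HIT  vc=[18]
9: 0x1bb (blk 27, set 3) → MISS  vc=[18, 31]
10: 0x64 (blk 6, set 2) → MISS  vc=[18, 31, 30]
11: 0xa3 (blk 10, set 2) → MISS  vc=[18, 31, 30, 6]
12: 0x62 (blk 6, set 2) → VC-HIT  vc=[18, 31, 30, 10]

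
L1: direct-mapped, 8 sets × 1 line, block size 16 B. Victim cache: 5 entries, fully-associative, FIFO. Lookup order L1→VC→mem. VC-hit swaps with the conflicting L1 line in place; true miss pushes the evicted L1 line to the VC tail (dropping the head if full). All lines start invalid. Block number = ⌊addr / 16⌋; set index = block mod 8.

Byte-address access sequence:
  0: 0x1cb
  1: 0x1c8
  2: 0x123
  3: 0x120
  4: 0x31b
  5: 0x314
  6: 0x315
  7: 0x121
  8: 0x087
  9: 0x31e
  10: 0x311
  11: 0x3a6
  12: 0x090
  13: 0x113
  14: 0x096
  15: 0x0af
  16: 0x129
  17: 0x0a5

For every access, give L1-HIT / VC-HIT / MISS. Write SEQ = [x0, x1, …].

  [0] addr=0x1cb blk=28 s=4: MISS | VC []
  [1] addr=0x1c8 blk=28 s=4: L1-HIT | VC []
  [2] addr=0x123 blk=18 s=2: MISS | VC []
  [3] addr=0x120 blk=18 s=2: L1-HIT | VC []
  [4] addr=0x31b blk=49 s=1: MISS | VC []
  [5] addr=0x314 blk=49 s=1: L1-HIT | VC []
  [6] addr=0x315 blk=49 s=1: L1-HIT | VC []
  [7] addr=0x121 blk=18 s=2: L1-HIT | VC []
  [8] addr=0x87 blk=8 s=0: MISS | VC []
  [9] addr=0x31e blk=49 s=1: L1-HIT | VC []
  [10] addr=0x311 blk=49 s=1: L1-HIT | VC []
  [11] addr=0x3a6 blk=58 s=2: MISS | VC [18]
  [12] addr=0x90 blk=9 s=1: MISS | VC [18, 49]
  [13] addr=0x113 blk=17 s=1: MISS | VC [18, 49, 9]
  [14] addr=0x96 blk=9 s=1: VC-HIT | VC [18, 49, 17]
  [15] addr=0xaf blk=10 s=2: MISS | VC [18, 49, 17, 58]
  [16] addr=0x129 blk=18 s=2: VC-HIT | VC [10, 49, 17, 58]
  [17] addr=0xa5 blk=10 s=2: VC-HIT | VC [18, 49, 17, 58]

SEQ = [MISS, L1-HIT, MISS, L1-HIT, MISS, L1-HIT, L1-HIT, L1-HIT, MISS, L1-HIT, L1-HIT, MISS, MISS, MISS, VC-HIT, MISS, VC-HIT, VC-HIT]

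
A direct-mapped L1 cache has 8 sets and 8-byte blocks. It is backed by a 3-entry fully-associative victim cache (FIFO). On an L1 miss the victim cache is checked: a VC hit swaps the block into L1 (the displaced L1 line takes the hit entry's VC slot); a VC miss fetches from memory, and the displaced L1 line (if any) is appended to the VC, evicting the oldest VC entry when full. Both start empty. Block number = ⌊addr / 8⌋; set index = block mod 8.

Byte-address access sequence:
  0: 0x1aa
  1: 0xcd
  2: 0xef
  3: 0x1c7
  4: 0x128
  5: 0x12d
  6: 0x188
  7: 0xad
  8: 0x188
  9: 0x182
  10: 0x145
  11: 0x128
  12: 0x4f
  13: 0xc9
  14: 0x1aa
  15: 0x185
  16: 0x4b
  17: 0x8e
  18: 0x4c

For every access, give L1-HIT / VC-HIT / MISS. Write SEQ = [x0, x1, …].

#0 0x1aa→b53/s5 MISS; vc=[]
#1 0xcd→b25/s1 MISS; vc=[]
#2 0xef→b29/s5 MISS; vc=[53]
#3 0x1c7→b56/s0 MISS; vc=[53]
#4 0x128→b37/s5 MISS; vc=[53,29]
#5 0x12d→b37/s5 L1-HIT; vc=[53,29]
#6 0x188→b49/s1 MISS; vc=[53,29,25]
#7 0xad→b21/s5 MISS; vc=[29,25,37]
#8 0x188→b49/s1 L1-HIT; vc=[29,25,37]
#9 0x182→b48/s0 MISS; vc=[25,37,56]
#10 0x145→b40/s0 MISS; vc=[37,56,48]
#11 0x128→b37/s5 VC-HIT; vc=[21,56,48]
#12 0x4f→b9/s1 MISS; vc=[56,48,49]
#13 0xc9→b25/s1 MISS; vc=[48,49,9]
#14 0x1aa→b53/s5 MISS; vc=[49,9,37]
#15 0x185→b48/s0 MISS; vc=[9,37,40]
#16 0x4b→b9/s1 VC-HIT; vc=[25,37,40]
#17 0x8e→b17/s1 MISS; vc=[37,40,9]
#18 0x4c→b9/s1 VC-HIT; vc=[37,40,17]

SEQ = [MISS, MISS, MISS, MISS, MISS, L1-HIT, MISS, MISS, L1-HIT, MISS, MISS, VC-HIT, MISS, MISS, MISS, MISS, VC-HIT, MISS, VC-HIT]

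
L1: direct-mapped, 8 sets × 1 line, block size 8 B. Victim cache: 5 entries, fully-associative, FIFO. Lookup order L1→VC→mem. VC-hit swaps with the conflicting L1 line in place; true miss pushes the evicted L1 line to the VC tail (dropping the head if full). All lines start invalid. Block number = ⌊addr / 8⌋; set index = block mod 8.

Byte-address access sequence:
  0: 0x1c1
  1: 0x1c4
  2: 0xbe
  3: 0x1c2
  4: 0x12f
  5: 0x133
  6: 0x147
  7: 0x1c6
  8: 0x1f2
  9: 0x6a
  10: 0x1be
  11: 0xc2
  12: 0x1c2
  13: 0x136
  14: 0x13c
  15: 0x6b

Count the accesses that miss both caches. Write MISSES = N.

#0 0x1c1→b56/s0 MISS; vc=[]
#1 0x1c4→b56/s0 L1-HIT; vc=[]
#2 0xbe→b23/s7 MISS; vc=[]
#3 0x1c2→b56/s0 L1-HIT; vc=[]
#4 0x12f→b37/s5 MISS; vc=[]
#5 0x133→b38/s6 MISS; vc=[]
#6 0x147→b40/s0 MISS; vc=[56]
#7 0x1c6→b56/s0 VC-HIT; vc=[40]
#8 0x1f2→b62/s6 MISS; vc=[40,38]
#9 0x6a→b13/s5 MISS; vc=[40,38,37]
#10 0x1be→b55/s7 MISS; vc=[40,38,37,23]
#11 0xc2→b24/s0 MISS; vc=[40,38,37,23,56]
#12 0x1c2→b56/s0 VC-HIT; vc=[40,38,37,23,24]
#13 0x136→b38/s6 VC-HIT; vc=[40,62,37,23,24]
#14 0x13c→b39/s7 MISS; vc=[62,37,23,24,55]
#15 0x6b→b13/s5 L1-HIT; vc=[62,37,23,24,55]

MISSES = 10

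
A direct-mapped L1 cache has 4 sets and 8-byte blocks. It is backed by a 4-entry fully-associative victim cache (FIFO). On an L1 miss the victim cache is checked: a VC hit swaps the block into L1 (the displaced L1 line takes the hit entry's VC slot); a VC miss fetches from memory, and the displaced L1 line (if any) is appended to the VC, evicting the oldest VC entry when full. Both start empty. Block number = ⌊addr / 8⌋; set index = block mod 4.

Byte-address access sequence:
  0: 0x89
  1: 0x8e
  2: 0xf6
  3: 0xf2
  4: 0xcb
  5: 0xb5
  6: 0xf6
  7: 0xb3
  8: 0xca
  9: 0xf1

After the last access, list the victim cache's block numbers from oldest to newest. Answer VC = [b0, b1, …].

VC = [17, 22]

  [0] addr=0x89 blk=17 s=1: MISS | VC []
  [1] addr=0x8e blk=17 s=1: L1-HIT | VC []
  [2] addr=0xf6 blk=30 s=2: MISS | VC []
  [3] addr=0xf2 blk=30 s=2: L1-HIT | VC []
  [4] addr=0xcb blk=25 s=1: MISS | VC [17]
  [5] addr=0xb5 blk=22 s=2: MISS | VC [17, 30]
  [6] addr=0xf6 blk=30 s=2: VC-HIT | VC [17, 22]
  [7] addr=0xb3 blk=22 s=2: VC-HIT | VC [17, 30]
  [8] addr=0xca blk=25 s=1: L1-HIT | VC [17, 30]
  [9] addr=0xf1 blk=30 s=2: VC-HIT | VC [17, 22]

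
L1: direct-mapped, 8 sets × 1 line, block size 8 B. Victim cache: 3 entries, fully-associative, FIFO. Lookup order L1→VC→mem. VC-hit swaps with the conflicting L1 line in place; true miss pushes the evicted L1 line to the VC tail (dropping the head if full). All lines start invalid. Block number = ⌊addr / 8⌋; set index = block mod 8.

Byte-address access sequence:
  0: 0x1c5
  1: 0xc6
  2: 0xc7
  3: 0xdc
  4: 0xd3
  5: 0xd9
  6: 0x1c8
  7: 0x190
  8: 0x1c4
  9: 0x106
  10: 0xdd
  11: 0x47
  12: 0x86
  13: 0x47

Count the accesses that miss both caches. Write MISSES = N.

MISSES = 9

#0 0x1c5→b56/s0 MISS; vc=[]
#1 0xc6→b24/s0 MISS; vc=[56]
#2 0xc7→b24/s0 L1-HIT; vc=[56]
#3 0xdc→b27/s3 MISS; vc=[56]
#4 0xd3→b26/s2 MISS; vc=[56]
#5 0xd9→b27/s3 L1-HIT; vc=[56]
#6 0x1c8→b57/s1 MISS; vc=[56]
#7 0x190→b50/s2 MISS; vc=[56,26]
#8 0x1c4→b56/s0 VC-HIT; vc=[24,26]
#9 0x106→b32/s0 MISS; vc=[24,26,56]
#10 0xdd→b27/s3 L1-HIT; vc=[24,26,56]
#11 0x47→b8/s0 MISS; vc=[26,56,32]
#12 0x86→b16/s0 MISS; vc=[56,32,8]
#13 0x47→b8/s0 VC-HIT; vc=[56,32,16]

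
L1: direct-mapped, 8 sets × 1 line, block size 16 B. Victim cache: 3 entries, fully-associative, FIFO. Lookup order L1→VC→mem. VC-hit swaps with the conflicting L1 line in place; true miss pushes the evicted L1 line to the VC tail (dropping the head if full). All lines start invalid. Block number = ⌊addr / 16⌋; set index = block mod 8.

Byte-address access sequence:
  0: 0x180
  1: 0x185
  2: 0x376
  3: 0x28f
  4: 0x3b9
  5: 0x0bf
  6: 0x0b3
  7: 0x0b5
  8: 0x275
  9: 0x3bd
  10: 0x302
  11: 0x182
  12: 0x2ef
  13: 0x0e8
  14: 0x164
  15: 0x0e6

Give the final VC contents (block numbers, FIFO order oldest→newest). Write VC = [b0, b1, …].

VC = [48, 46, 22]

0: 0x180 (blk 24, set 0) → MISS  vc=[]
1: 0x185 (blk 24, set 0) → L1-HIT  vc=[]
2: 0x376 (blk 55, set 7) → MISS  vc=[]
3: 0x28f (blk 40, set 0) → MISS  vc=[24]
4: 0x3b9 (blk 59, set 3) → MISS  vc=[24]
5: 0xbf (blk 11, set 3) → MISS  vc=[24, 59]
6: 0xb3 (blk 11, set 3) → L1-HIT  vc=[24, 59]
7: 0xb5 (blk 11, set 3) → L1-HIT  vc=[24, 59]
8: 0x275 (blk 39, set 7) → MISS  vc=[24, 59, 55]
9: 0x3bd (blk 59, set 3) → VC-HIT  vc=[24, 11, 55]
10: 0x302 (blk 48, set 0) → MISS  vc=[11, 55, 40]
11: 0x182 (blk 24, set 0) → MISS  vc=[55, 40, 48]
12: 0x2ef (blk 46, set 6) → MISS  vc=[55, 40, 48]
13: 0xe8 (blk 14, set 6) → MISS  vc=[40, 48, 46]
14: 0x164 (blk 22, set 6) → MISS  vc=[48, 46, 14]
15: 0xe6 (blk 14, set 6) → VC-HIT  vc=[48, 46, 22]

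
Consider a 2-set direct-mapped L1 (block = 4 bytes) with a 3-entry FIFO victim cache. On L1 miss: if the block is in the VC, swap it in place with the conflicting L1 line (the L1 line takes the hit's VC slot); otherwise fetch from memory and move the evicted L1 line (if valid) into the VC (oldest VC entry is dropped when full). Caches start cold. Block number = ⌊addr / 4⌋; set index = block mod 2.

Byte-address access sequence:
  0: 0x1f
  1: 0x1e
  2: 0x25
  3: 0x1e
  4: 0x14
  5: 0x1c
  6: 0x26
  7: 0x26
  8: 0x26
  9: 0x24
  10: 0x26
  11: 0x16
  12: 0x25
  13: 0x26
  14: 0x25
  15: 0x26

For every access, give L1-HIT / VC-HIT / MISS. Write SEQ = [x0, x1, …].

#0 0x1f→b7/s1 MISS; vc=[]
#1 0x1e→b7/s1 L1-HIT; vc=[]
#2 0x25→b9/s1 MISS; vc=[7]
#3 0x1e→b7/s1 VC-HIT; vc=[9]
#4 0x14→b5/s1 MISS; vc=[9,7]
#5 0x1c→b7/s1 VC-HIT; vc=[9,5]
#6 0x26→b9/s1 VC-HIT; vc=[7,5]
#7 0x26→b9/s1 L1-HIT; vc=[7,5]
#8 0x26→b9/s1 L1-HIT; vc=[7,5]
#9 0x24→b9/s1 L1-HIT; vc=[7,5]
#10 0x26→b9/s1 L1-HIT; vc=[7,5]
#11 0x16→b5/s1 VC-HIT; vc=[7,9]
#12 0x25→b9/s1 VC-HIT; vc=[7,5]
#13 0x26→b9/s1 L1-HIT; vc=[7,5]
#14 0x25→b9/s1 L1-HIT; vc=[7,5]
#15 0x26→b9/s1 L1-HIT; vc=[7,5]

SEQ = [MISS, L1-HIT, MISS, VC-HIT, MISS, VC-HIT, VC-HIT, L1-HIT, L1-HIT, L1-HIT, L1-HIT, VC-HIT, VC-HIT, L1-HIT, L1-HIT, L1-HIT]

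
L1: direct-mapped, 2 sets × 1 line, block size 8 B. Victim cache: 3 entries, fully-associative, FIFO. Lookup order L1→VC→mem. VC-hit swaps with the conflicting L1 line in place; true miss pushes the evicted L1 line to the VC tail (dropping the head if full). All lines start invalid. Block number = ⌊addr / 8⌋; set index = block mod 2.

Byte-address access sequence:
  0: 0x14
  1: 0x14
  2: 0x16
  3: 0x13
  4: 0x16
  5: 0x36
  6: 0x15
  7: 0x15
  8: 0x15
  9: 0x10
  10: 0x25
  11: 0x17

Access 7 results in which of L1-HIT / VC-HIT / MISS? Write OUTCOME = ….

OUTCOME = L1-HIT

0: 0x14 (blk 2, set 0) → MISS  vc=[]
1: 0x14 (blk 2, set 0) → L1-HIT  vc=[]
2: 0x16 (blk 2, set 0) → L1-HIT  vc=[]
3: 0x13 (blk 2, set 0) → L1-HIT  vc=[]
4: 0x16 (blk 2, set 0) → L1-HIT  vc=[]
5: 0x36 (blk 6, set 0) → MISS  vc=[2]
6: 0x15 (blk 2, set 0) → VC-HIT  vc=[6]
7: 0x15 (blk 2, set 0) → L1-HIT  vc=[6]
8: 0x15 (blk 2, set 0) → L1-HIT  vc=[6]
9: 0x10 (blk 2, set 0) → L1-HIT  vc=[6]
10: 0x25 (blk 4, set 0) → MISS  vc=[6, 2]
11: 0x17 (blk 2, set 0) → VC-HIT  vc=[6, 4]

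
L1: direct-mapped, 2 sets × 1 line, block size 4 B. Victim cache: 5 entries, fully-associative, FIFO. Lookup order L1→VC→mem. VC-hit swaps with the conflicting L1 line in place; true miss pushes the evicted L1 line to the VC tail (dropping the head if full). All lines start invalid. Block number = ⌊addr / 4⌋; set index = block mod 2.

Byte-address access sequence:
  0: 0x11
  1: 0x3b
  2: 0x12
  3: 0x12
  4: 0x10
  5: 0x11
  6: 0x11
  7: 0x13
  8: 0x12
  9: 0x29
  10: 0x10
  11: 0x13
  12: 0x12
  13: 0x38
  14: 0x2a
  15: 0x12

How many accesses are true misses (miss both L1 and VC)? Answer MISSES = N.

  [0] addr=0x11 blk=4 s=0: MISS | VC []
  [1] addr=0x3b blk=14 s=0: MISS | VC [4]
  [2] addr=0x12 blk=4 s=0: VC-HIT | VC [14]
  [3] addr=0x12 blk=4 s=0: L1-HIT | VC [14]
  [4] addr=0x10 blk=4 s=0: L1-HIT | VC [14]
  [5] addr=0x11 blk=4 s=0: L1-HIT | VC [14]
  [6] addr=0x11 blk=4 s=0: L1-HIT | VC [14]
  [7] addr=0x13 blk=4 s=0: L1-HIT | VC [14]
  [8] addr=0x12 blk=4 s=0: L1-HIT | VC [14]
  [9] addr=0x29 blk=10 s=0: MISS | VC [14, 4]
  [10] addr=0x10 blk=4 s=0: VC-HIT | VC [14, 10]
  [11] addr=0x13 blk=4 s=0: L1-HIT | VC [14, 10]
  [12] addr=0x12 blk=4 s=0: L1-HIT | VC [14, 10]
  [13] addr=0x38 blk=14 s=0: VC-HIT | VC [4, 10]
  [14] addr=0x2a blk=10 s=0: VC-HIT | VC [4, 14]
  [15] addr=0x12 blk=4 s=0: VC-HIT | VC [10, 14]

MISSES = 3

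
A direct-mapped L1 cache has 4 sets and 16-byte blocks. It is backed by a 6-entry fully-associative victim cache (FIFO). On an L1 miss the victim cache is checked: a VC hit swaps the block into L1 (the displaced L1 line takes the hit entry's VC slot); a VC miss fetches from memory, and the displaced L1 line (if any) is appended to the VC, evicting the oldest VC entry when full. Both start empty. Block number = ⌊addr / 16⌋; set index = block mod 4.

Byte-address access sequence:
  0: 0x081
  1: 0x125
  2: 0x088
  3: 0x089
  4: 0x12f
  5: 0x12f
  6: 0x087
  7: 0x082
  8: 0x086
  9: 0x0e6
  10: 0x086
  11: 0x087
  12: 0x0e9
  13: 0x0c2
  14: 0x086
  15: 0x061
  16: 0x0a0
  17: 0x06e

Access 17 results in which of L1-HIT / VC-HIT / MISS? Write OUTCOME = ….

0: 0x81 (blk 8, set 0) → MISS  vc=[]
1: 0x125 (blk 18, set 2) → MISS  vc=[]
2: 0x88 (blk 8, set 0) → L1-HIT  vc=[]
3: 0x89 (blk 8, set 0) → L1-HIT  vc=[]
4: 0x12f (blk 18, set 2) → L1-HIT  vc=[]
5: 0x12f (blk 18, set 2) → L1-HIT  vc=[]
6: 0x87 (blk 8, set 0) → L1-HIT  vc=[]
7: 0x82 (blk 8, set 0) → L1-HIT  vc=[]
8: 0x86 (blk 8, set 0) → L1-HIT  vc=[]
9: 0xe6 (blk 14, set 2) → MISS  vc=[18]
10: 0x86 (blk 8, set 0) → L1-HIT  vc=[18]
11: 0x87 (blk 8, set 0) → L1-HIT  vc=[18]
12: 0xe9 (blk 14, set 2) → L1-HIT  vc=[18]
13: 0xc2 (blk 12, set 0) → MISS  vc=[18, 8]
14: 0x86 (blk 8, set 0) → VC-HIT  vc=[18, 12]
15: 0x61 (blk 6, set 2) → MISS  vc=[18, 12, 14]
16: 0xa0 (blk 10, set 2) → MISS  vc=[18, 12, 14, 6]
17: 0x6e (blk 6, set 2) → VC-HIT  vc=[18, 12, 14, 10]

OUTCOME = VC-HIT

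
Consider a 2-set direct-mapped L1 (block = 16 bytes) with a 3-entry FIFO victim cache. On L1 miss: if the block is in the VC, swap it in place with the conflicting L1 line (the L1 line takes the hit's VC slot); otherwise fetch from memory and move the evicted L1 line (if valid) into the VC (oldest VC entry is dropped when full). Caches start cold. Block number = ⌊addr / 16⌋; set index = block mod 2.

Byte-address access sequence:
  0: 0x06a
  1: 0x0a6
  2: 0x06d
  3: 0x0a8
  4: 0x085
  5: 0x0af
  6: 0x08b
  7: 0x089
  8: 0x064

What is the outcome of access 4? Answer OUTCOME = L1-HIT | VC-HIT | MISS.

#0 0x6a→b6/s0 MISS; vc=[]
#1 0xa6→b10/s0 MISS; vc=[6]
#2 0x6d→b6/s0 VC-HIT; vc=[10]
#3 0xa8→b10/s0 VC-HIT; vc=[6]
#4 0x85→b8/s0 MISS; vc=[6,10]
#5 0xaf→b10/s0 VC-HIT; vc=[6,8]
#6 0x8b→b8/s0 VC-HIT; vc=[6,10]
#7 0x89→b8/s0 L1-HIT; vc=[6,10]
#8 0x64→b6/s0 VC-HIT; vc=[8,10]

OUTCOME = MISS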